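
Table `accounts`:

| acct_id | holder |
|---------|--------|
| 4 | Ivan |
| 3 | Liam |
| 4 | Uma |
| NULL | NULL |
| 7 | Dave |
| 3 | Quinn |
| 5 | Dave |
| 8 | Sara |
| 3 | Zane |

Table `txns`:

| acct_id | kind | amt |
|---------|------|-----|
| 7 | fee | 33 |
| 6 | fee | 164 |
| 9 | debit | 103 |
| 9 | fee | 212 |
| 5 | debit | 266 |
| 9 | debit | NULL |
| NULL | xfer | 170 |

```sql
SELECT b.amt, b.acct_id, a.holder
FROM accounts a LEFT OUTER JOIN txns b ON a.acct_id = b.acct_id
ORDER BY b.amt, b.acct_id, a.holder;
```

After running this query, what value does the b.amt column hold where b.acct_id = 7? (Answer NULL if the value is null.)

33

LEFT JOIN keeps every row from `accounts`; unmatched rows get NULL for `txns`'s columns.
Matching on a.acct_id = b.acct_id. A NULL in a compared column never satisfies the condition.
- a (acct_id=4) has no partner → padded with NULL.
- a (acct_id=3) has no partner → padded with NULL.
- a (acct_id=4) has no partner → padded with NULL.
- a (acct_id=NULL) has no partner → padded with NULL.
- a (acct_id=7) pairs with 1 row(s) of b.
- a (acct_id=3) has no partner → padded with NULL.
- a (acct_id=5) pairs with 1 row(s) of b.
- a (acct_id=8) has no partner → padded with NULL.
- a (acct_id=3) has no partner → padded with NULL.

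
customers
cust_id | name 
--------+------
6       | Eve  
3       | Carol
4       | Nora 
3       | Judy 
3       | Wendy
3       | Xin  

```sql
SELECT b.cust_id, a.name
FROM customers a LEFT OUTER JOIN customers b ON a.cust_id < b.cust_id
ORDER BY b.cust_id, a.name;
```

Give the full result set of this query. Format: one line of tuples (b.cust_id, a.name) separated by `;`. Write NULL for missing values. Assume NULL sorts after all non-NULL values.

LEFT JOIN keeps every row from `customers a`; unmatched rows get NULL for `customers b`'s columns.
Matching on a.cust_id < b.cust_id.
- a[0] cust_id=6 → no match; kept with NULLs on the b side.
- a[1] cust_id=3 → 2 match(es) in b → 2 row(s).
- a[2] cust_id=4 → 1 match(es) in b → 1 row(s).
- a[3] cust_id=3 → 2 match(es) in b → 2 row(s).
- a[4] cust_id=3 → 2 match(es) in b → 2 row(s).
- a[5] cust_id=3 → 2 match(es) in b → 2 row(s).
After projecting and ordering:
b.cust_id | a.name
4 | Carol
4 | Judy
4 | Wendy
4 | Xin
6 | Carol
6 | Judy
6 | Nora
6 | Wendy
6 | Xin
NULL | Eve

(4, Carol); (4, Judy); (4, Wendy); (4, Xin); (6, Carol); (6, Judy); (6, Nora); (6, Wendy); (6, Xin); (NULL, Eve)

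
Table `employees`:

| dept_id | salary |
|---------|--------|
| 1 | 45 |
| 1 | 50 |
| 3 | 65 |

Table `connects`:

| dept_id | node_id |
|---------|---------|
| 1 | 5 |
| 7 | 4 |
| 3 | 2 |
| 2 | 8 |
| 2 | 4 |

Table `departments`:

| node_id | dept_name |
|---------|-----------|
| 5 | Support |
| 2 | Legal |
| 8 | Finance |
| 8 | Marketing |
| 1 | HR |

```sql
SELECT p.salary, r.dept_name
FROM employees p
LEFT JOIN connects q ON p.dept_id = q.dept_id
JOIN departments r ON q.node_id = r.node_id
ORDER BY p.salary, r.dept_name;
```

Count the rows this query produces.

3

Evaluate left to right. First `employees p LEFT JOIN connects q` on dept_id: 3 row(s).
Then INNER JOIN `departments r` on node_id: keep only rows whose q.node_id appears in r.
Result: 3 row(s).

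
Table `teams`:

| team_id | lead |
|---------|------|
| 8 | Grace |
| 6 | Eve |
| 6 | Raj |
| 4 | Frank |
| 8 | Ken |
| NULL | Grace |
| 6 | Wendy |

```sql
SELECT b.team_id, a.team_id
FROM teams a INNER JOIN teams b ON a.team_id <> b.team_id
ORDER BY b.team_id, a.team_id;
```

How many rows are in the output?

22

INNER JOIN keeps only pairs where the ON condition holds.
Matching on a.team_id <> b.team_id. A NULL in a compared column never satisfies the condition.
- a row (team_id=8): matches 4 b row(s) → 4 output row(s).
- a row (team_id=6): matches 3 b row(s) → 3 output row(s).
- a row (team_id=6): matches 3 b row(s) → 3 output row(s).
- a row (team_id=4): matches 5 b row(s) → 5 output row(s).
- a row (team_id=8): matches 4 b row(s) → 4 output row(s).
- a row (team_id=NULL): no match → dropped.
- a row (team_id=6): matches 3 b row(s) → 3 output row(s).
Total: 22 rows.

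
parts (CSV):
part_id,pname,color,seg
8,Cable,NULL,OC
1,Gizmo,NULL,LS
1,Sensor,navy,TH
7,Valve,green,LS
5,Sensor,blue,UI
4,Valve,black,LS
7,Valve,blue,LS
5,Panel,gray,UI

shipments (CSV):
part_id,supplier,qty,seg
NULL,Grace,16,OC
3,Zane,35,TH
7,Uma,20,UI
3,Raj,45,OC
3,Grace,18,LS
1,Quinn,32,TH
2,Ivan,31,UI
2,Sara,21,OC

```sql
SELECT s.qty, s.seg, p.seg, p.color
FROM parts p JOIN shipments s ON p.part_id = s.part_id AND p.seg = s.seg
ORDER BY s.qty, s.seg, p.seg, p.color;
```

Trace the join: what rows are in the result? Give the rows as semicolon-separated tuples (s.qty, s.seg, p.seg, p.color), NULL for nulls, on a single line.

(32, TH, TH, navy)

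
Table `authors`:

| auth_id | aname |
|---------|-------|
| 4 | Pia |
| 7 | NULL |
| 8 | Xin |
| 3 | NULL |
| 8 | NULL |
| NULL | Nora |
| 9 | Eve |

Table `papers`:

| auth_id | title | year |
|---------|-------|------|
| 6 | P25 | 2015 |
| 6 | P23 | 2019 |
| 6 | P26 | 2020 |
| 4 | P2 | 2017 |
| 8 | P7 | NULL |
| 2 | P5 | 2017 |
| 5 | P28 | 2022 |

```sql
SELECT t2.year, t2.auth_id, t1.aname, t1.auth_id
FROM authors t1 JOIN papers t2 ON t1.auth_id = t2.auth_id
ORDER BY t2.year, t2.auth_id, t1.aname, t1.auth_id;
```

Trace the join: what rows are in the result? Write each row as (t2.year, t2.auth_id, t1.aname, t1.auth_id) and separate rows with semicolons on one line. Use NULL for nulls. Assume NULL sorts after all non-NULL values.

INNER JOIN keeps only pairs where the ON condition holds.
Matching on t1.auth_id = t2.auth_id. A NULL in a compared column never satisfies the condition.
- auth_id=4: 1 matching t2 row(s), so 1 row(s) emitted.
- auth_id=7: no matching t2 row, dropped.
- auth_id=8: 1 matching t2 row(s), so 1 row(s) emitted.
- auth_id=3: no matching t2 row, dropped.
- auth_id=8: 1 matching t2 row(s), so 1 row(s) emitted.
- auth_id=NULL: no matching t2 row, dropped.
- auth_id=9: no matching t2 row, dropped.
After projecting and ordering:
t2.year | t2.auth_id | t1.aname | t1.auth_id
2017 | 4 | Pia | 4
NULL | 8 | Xin | 8
NULL | 8 | NULL | 8

(2017, 4, Pia, 4); (NULL, 8, Xin, 8); (NULL, 8, NULL, 8)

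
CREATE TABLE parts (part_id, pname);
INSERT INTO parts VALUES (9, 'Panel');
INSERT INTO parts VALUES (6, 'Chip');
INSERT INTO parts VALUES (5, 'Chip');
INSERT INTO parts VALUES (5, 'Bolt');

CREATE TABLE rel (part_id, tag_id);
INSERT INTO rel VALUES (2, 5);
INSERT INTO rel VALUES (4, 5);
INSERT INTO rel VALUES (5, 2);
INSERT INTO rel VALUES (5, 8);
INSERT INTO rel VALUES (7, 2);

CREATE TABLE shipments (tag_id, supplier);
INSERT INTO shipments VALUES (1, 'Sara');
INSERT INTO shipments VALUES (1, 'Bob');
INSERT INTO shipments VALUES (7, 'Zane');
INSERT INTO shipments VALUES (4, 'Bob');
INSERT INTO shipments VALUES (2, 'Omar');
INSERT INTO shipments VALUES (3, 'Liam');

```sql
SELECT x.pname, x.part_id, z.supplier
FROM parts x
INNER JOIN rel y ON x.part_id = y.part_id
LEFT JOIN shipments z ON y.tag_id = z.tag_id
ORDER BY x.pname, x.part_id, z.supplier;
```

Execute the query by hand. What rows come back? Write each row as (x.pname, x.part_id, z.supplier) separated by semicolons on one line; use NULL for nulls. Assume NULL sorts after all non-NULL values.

Evaluate left to right. First `parts x INNER JOIN rel y` on part_id: 4 row(s).
Then LEFT JOIN `shipments z` on tag_id: each of those 4 rows is kept; rows whose y.tag_id has no match in z get NULL for z's columns.

(Bolt, 5, Omar); (Bolt, 5, NULL); (Chip, 5, Omar); (Chip, 5, NULL)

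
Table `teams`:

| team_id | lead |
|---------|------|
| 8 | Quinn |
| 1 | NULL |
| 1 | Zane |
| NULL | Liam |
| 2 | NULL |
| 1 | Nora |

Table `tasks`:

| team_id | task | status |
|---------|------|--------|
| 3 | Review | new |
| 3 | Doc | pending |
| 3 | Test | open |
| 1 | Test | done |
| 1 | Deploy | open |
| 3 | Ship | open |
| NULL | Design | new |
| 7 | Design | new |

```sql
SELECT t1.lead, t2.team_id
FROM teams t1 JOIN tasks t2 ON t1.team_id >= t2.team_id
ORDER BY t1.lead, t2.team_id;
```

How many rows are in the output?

15

INNER JOIN keeps only pairs where the ON condition holds.
Matching on t1.team_id >= t2.team_id. A NULL in a compared column never satisfies the condition.
- t1 row (team_id=8): matches 7 t2 row(s) → 7 output row(s).
- t1 row (team_id=1): matches 2 t2 row(s) → 2 output row(s).
- t1 row (team_id=1): matches 2 t2 row(s) → 2 output row(s).
- t1 row (team_id=NULL): no match → dropped.
- t1 row (team_id=2): matches 2 t2 row(s) → 2 output row(s).
- t1 row (team_id=1): matches 2 t2 row(s) → 2 output row(s).
Total: 15 rows.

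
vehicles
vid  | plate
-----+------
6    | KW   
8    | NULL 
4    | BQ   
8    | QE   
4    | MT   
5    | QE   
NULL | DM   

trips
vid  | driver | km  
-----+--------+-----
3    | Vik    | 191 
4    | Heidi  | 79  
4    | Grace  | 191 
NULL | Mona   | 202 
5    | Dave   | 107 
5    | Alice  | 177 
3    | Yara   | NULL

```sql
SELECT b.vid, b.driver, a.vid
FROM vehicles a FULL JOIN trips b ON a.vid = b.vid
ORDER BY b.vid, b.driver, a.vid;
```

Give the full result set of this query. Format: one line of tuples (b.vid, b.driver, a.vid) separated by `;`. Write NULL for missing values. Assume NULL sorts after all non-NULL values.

(3, Vik, NULL); (3, Yara, NULL); (4, Grace, 4); (4, Grace, 4); (4, Heidi, 4); (4, Heidi, 4); (5, Alice, 5); (5, Dave, 5); (NULL, Mona, NULL); (NULL, NULL, 6); (NULL, NULL, 8); (NULL, NULL, 8); (NULL, NULL, NULL)

FULL OUTER JOIN keeps every row from both sides; unmatched rows get NULL for the other side's columns.
Matching on a.vid = b.vid. A NULL in a compared column never satisfies the condition.
- a row (vid=6): no match → kept, b columns NULL.
- a row (vid=8): no match → kept, b columns NULL.
- a row (vid=4): matches 2 b row(s) → 2 output row(s).
- a row (vid=8): no match → kept, b columns NULL.
- a row (vid=4): matches 2 b row(s) → 2 output row(s).
- a row (vid=5): matches 2 b row(s) → 2 output row(s).
- a row (vid=NULL): no match → kept, b columns NULL.
- plus 3 unmatched b row(s), each kept with NULL a columns.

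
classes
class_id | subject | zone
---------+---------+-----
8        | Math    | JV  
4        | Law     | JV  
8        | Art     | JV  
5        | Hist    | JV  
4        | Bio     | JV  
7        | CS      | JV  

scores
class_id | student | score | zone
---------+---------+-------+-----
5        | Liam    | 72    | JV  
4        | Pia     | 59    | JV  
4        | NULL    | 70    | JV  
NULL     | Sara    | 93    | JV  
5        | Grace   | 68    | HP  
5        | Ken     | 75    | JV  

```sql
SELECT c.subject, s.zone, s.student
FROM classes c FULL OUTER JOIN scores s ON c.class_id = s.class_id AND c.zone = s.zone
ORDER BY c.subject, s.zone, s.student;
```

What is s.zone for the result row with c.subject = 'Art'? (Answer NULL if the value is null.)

NULL

FULL OUTER JOIN keeps every row from both sides; unmatched rows get NULL for the other side's columns.
Matching on c.class_id = s.class_id AND c.zone = s.zone. A NULL in a compared column never satisfies the condition.
- c row (class_id=8, zone=JV): no match → kept, s columns NULL.
- c row (class_id=4, zone=JV): matches 2 s row(s) → 2 output row(s).
- c row (class_id=8, zone=JV): no match → kept, s columns NULL.
- c row (class_id=5, zone=JV): matches 2 s row(s) → 2 output row(s).
- c row (class_id=4, zone=JV): matches 2 s row(s) → 2 output row(s).
- c row (class_id=7, zone=JV): no match → kept, s columns NULL.
- 2 s row(s) had no c match → kept, c columns NULL.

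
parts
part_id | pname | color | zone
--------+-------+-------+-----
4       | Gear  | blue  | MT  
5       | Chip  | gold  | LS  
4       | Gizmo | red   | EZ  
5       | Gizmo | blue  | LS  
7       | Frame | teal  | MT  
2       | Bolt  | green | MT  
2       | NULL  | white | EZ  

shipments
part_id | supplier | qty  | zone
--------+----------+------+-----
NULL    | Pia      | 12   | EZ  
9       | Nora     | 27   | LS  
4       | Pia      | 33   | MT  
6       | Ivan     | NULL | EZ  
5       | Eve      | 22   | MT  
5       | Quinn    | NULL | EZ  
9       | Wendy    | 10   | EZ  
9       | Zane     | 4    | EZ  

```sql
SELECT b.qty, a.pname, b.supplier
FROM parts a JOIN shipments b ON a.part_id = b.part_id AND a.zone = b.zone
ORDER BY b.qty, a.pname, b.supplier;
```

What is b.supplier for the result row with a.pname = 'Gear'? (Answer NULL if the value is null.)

INNER JOIN keeps only pairs where the ON condition holds.
Matching on a.part_id = b.part_id AND a.zone = b.zone. A NULL in a compared column never satisfies the condition.
Matched pairs: 1.

Pia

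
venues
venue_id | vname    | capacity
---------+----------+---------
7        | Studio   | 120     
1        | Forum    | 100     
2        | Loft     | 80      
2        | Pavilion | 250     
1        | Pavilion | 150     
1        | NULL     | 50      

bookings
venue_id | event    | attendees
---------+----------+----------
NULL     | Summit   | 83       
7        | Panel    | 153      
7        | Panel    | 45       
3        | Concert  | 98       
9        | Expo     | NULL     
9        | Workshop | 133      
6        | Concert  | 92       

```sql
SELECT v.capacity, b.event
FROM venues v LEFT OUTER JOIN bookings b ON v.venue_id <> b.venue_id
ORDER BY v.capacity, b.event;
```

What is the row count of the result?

LEFT JOIN keeps every row from `venues`; unmatched rows get NULL for `bookings`'s columns.
Matching on v.venue_id <> b.venue_id. A NULL in a compared column never satisfies the condition.
Matched pairs: 34; unmatched v rows kept: 0.
Total: 34 rows.

34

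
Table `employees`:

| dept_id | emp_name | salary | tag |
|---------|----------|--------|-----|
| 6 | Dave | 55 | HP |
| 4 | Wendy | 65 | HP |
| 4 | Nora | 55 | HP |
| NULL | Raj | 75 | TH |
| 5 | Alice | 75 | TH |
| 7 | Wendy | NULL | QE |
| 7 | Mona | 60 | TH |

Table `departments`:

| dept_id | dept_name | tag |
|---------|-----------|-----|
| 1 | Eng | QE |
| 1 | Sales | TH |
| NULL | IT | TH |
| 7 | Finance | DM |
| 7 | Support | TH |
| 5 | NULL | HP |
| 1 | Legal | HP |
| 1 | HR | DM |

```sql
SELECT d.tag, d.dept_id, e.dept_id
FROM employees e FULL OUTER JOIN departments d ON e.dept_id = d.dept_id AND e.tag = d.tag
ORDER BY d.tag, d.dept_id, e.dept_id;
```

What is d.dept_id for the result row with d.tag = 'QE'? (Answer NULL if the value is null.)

FULL OUTER JOIN keeps every row from both sides; unmatched rows get NULL for the other side's columns.
Matching on e.dept_id = d.dept_id AND e.tag = d.tag. A NULL in a compared column never satisfies the condition.
- dept_id=6, tag=HP: no d row matches, row kept with d columns NULL.
- dept_id=4, tag=HP: no d row matches, row kept with d columns NULL.
- dept_id=4, tag=HP: no d row matches, row kept with d columns NULL.
- dept_id=NULL, tag=TH: no d row matches, row kept with d columns NULL.
- dept_id=5, tag=TH: no d row matches, row kept with d columns NULL.
- dept_id=7, tag=QE: no d row matches, row kept with d columns NULL.
- dept_id=7, tag=TH: 1 matching d row(s), so 1 row(s) emitted.
- plus 7 unmatched d row(s), each kept with NULL e columns.

1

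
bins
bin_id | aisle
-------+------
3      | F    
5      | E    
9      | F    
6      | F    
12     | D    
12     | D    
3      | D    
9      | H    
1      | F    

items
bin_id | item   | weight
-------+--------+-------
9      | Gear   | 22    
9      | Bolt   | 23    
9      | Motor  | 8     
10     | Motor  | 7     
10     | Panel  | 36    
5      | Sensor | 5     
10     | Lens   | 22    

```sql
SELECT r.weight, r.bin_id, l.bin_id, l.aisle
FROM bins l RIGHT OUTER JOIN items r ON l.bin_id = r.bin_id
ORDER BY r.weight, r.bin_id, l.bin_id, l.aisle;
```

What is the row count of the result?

10

RIGHT JOIN keeps every row from `items`; unmatched rows get NULL for `bins`'s columns.
Matching on l.bin_id = r.bin_id.
- l[0] bin_id=3 → no match.
- l[1] bin_id=5 → 1 match(es) in r → 1 row(s).
- l[2] bin_id=9 → 3 match(es) in r → 3 row(s).
- l[3] bin_id=6 → no match.
- l[4] bin_id=12 → no match.
- l[5] bin_id=12 → no match.
- l[6] bin_id=3 → no match.
- l[7] bin_id=9 → 3 match(es) in r → 3 row(s).
- l[8] bin_id=1 → no match.
- 3 r row(s) had no l match → kept, l columns NULL.
Total: 7 matched + 3 padded = 10 rows.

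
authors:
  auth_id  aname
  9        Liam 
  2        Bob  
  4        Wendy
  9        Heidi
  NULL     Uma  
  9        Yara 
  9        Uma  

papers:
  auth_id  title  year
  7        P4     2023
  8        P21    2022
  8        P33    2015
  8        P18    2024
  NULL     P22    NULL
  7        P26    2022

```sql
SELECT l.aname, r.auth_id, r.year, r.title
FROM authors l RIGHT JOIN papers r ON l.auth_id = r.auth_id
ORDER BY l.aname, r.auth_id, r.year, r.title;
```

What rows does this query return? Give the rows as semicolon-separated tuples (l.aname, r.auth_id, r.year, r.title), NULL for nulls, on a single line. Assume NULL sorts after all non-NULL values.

(NULL, 7, 2022, P26); (NULL, 7, 2023, P4); (NULL, 8, 2015, P33); (NULL, 8, 2022, P21); (NULL, 8, 2024, P18); (NULL, NULL, NULL, P22)

RIGHT JOIN keeps every row from `papers`; unmatched rows get NULL for `authors`'s columns.
Matching on l.auth_id = r.auth_id. A NULL in a compared column never satisfies the condition.
Matched pairs: 0; unmatched r rows kept: 6.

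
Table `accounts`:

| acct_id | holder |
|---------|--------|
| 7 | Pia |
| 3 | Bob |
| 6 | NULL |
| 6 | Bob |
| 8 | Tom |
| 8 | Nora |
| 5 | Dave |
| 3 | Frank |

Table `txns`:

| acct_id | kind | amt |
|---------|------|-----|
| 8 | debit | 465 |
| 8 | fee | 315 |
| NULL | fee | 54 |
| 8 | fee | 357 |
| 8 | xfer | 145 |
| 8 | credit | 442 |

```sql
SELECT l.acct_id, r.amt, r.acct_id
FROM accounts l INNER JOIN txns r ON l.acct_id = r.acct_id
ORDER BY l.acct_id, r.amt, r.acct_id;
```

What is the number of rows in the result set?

10

INNER JOIN keeps only pairs where the ON condition holds.
Matching on l.acct_id = r.acct_id. A NULL in a compared column never satisfies the condition.
Matched pairs: 10.
Total: 10 rows.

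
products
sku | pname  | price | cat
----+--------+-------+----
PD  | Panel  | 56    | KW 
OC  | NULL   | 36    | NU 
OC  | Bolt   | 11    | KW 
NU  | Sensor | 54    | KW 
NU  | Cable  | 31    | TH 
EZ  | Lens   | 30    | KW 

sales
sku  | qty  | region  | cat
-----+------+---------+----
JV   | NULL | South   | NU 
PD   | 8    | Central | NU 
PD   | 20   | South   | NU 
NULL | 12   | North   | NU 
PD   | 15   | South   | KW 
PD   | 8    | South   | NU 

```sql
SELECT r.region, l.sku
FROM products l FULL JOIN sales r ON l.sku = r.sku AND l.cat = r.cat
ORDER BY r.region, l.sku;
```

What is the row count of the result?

FULL OUTER JOIN keeps every row from both sides; unmatched rows get NULL for the other side's columns.
Matching on l.sku = r.sku AND l.cat = r.cat. A NULL in a compared column never satisfies the condition.
- l[0] sku=PD, cat=KW → 1 match(es) in r → 1 row(s).
- l[1] sku=OC, cat=NU → no match; kept with NULLs on the r side.
- l[2] sku=OC, cat=KW → no match; kept with NULLs on the r side.
- l[3] sku=NU, cat=KW → no match; kept with NULLs on the r side.
- l[4] sku=NU, cat=TH → no match; kept with NULLs on the r side.
- l[5] sku=EZ, cat=KW → no match; kept with NULLs on the r side.
- plus 5 unmatched r row(s), each kept with NULL l columns.
Total: 1 matched + 10 padded = 11 rows.

11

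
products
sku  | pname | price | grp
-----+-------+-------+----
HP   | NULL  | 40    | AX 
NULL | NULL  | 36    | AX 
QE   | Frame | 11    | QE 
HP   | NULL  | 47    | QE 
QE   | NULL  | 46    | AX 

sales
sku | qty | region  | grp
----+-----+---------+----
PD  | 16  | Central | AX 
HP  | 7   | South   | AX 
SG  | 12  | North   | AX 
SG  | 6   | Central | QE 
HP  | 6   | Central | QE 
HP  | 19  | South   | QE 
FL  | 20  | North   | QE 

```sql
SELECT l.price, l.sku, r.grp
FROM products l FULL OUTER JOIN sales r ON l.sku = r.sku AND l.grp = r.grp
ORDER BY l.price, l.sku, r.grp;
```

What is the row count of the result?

FULL OUTER JOIN keeps every row from both sides; unmatched rows get NULL for the other side's columns.
Matching on l.sku = r.sku AND l.grp = r.grp. A NULL in a compared column never satisfies the condition.
Matched pairs: 3; unmatched l rows kept: 3; unmatched r rows kept: 4.
Total: 3 matched + 7 padded = 10 rows.

10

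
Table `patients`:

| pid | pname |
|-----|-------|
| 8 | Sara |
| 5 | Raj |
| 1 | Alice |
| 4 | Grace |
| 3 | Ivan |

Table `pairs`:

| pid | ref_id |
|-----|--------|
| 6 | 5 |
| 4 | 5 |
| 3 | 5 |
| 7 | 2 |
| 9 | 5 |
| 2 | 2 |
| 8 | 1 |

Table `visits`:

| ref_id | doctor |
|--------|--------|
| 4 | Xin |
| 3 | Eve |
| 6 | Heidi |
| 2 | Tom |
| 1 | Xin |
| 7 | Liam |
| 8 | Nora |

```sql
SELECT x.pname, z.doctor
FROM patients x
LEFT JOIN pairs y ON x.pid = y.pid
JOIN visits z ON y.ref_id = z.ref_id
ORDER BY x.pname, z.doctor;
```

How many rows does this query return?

1

Step 1 — x LEFT JOIN y on pid → 5 row(s).
Then INNER JOIN `visits z` on ref_id: keep only rows whose y.ref_id appears in z.
Result: 1 row(s).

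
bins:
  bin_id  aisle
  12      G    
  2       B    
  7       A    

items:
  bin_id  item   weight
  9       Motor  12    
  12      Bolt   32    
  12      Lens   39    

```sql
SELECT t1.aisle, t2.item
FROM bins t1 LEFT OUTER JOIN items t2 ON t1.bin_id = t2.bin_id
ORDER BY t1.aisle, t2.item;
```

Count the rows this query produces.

LEFT JOIN keeps every row from `bins`; unmatched rows get NULL for `items`'s columns.
Matching on t1.bin_id = t2.bin_id.
- bin_id=12: 2 matching t2 row(s), so 2 row(s) emitted.
- bin_id=2: no t2 row matches, row kept with t2 columns NULL.
- bin_id=7: no t2 row matches, row kept with t2 columns NULL.
Total: 2 matched + 2 padded = 4 rows.

4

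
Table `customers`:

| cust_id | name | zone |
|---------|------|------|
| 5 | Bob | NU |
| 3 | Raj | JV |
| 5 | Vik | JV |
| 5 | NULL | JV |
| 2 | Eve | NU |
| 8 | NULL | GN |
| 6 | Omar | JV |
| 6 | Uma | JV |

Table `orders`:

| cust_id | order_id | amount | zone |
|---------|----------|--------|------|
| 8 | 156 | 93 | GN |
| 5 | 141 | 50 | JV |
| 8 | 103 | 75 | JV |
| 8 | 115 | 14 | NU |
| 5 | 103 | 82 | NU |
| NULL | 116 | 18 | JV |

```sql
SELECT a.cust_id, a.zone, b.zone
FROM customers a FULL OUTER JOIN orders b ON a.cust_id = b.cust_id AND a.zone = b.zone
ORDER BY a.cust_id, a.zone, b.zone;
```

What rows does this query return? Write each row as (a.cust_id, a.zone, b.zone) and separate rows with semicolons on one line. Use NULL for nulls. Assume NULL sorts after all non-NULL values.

(2, NU, NULL); (3, JV, NULL); (5, JV, JV); (5, JV, JV); (5, NU, NU); (6, JV, NULL); (6, JV, NULL); (8, GN, GN); (NULL, NULL, JV); (NULL, NULL, JV); (NULL, NULL, NU)

FULL OUTER JOIN keeps every row from both sides; unmatched rows get NULL for the other side's columns.
Matching on a.cust_id = b.cust_id AND a.zone = b.zone. A NULL in a compared column never satisfies the condition.
Matched pairs: 4; unmatched a rows kept: 4; unmatched b rows kept: 3.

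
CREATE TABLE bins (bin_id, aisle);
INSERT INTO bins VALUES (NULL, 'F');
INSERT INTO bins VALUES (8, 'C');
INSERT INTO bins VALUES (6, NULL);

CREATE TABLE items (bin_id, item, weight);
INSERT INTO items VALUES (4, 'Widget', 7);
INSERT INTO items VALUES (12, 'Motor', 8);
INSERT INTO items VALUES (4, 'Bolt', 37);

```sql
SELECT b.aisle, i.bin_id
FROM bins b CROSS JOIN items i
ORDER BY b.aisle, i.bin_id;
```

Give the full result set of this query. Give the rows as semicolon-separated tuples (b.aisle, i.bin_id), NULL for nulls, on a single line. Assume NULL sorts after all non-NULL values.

(C, 4); (C, 4); (C, 12); (F, 4); (F, 4); (F, 12); (NULL, 4); (NULL, 4); (NULL, 12)

CROSS JOIN pairs every row of `bins` with every row of `items`: 3 × 3 = 9 rows.
After projecting and ordering:
b.aisle | i.bin_id
C | 4
C | 4
C | 12
F | 4
F | 4
F | 12
NULL | 4
NULL | 4
NULL | 12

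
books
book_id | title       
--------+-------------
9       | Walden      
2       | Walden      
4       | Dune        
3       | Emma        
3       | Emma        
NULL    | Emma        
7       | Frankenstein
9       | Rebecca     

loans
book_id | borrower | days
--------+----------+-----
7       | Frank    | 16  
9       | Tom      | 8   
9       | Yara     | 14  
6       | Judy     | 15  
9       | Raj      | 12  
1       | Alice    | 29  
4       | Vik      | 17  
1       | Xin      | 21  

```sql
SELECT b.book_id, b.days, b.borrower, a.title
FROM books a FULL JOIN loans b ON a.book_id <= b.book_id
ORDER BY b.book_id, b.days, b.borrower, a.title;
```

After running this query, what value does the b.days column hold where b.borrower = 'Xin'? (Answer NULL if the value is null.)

FULL OUTER JOIN keeps every row from both sides; unmatched rows get NULL for the other side's columns.
Matching on a.book_id <= b.book_id. A NULL in a compared column never satisfies the condition.
- a (book_id=9) pairs with 3 row(s) of b.
- a (book_id=2) pairs with 6 row(s) of b.
- a (book_id=4) pairs with 6 row(s) of b.
- a (book_id=3) pairs with 6 row(s) of b.
- a (book_id=3) pairs with 6 row(s) of b.
- a (book_id=NULL) has no partner → padded with NULL.
- a (book_id=7) pairs with 4 row(s) of b.
- a (book_id=9) pairs with 3 row(s) of b.
- 2 b row(s) had no a match → kept, a columns NULL.

21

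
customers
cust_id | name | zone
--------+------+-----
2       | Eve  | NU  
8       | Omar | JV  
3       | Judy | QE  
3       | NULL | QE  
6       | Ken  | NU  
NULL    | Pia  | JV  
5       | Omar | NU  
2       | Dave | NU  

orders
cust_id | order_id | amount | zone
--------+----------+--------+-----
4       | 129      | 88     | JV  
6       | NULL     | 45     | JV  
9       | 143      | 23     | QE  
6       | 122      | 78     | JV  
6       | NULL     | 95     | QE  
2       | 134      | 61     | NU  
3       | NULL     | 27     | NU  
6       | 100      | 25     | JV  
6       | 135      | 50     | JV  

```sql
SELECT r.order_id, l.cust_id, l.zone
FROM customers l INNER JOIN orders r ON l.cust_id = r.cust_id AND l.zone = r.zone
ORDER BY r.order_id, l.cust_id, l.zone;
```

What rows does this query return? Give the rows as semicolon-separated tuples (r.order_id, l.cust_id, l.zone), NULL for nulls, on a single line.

(134, 2, NU); (134, 2, NU)

INNER JOIN keeps only pairs where the ON condition holds.
Matching on l.cust_id = r.cust_id AND l.zone = r.zone. A NULL in a compared column never satisfies the condition.
Matched pairs: 2.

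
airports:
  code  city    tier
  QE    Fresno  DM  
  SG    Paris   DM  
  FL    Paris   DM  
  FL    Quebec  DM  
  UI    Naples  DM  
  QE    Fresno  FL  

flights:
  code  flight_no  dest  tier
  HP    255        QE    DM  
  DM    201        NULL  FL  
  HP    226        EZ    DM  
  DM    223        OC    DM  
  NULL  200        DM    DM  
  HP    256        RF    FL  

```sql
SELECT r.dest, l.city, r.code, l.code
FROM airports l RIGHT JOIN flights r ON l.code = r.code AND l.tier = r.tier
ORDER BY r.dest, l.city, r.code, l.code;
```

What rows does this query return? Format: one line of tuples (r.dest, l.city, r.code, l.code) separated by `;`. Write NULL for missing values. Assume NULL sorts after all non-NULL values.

RIGHT JOIN keeps every row from `flights`; unmatched rows get NULL for `airports`'s columns.
Matching on l.code = r.code AND l.tier = r.tier. A NULL in a compared column never satisfies the condition.
Matched pairs: 0; unmatched r rows kept: 6.

(DM, NULL, NULL, NULL); (EZ, NULL, HP, NULL); (OC, NULL, DM, NULL); (QE, NULL, HP, NULL); (RF, NULL, HP, NULL); (NULL, NULL, DM, NULL)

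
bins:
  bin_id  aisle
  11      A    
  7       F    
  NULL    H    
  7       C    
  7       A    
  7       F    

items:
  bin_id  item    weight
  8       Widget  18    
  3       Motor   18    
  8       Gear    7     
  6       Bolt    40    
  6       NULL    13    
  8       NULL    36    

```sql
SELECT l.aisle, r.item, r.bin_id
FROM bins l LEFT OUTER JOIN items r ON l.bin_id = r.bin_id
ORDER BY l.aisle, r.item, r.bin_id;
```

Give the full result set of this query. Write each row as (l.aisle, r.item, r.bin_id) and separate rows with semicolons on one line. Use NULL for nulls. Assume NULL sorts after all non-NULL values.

LEFT JOIN keeps every row from `bins`; unmatched rows get NULL for `items`'s columns.
Matching on l.bin_id = r.bin_id. A NULL in a compared column never satisfies the condition.
- l[0] bin_id=11 → no match; kept with NULLs on the r side.
- l[1] bin_id=7 → no match; kept with NULLs on the r side.
- l[2] bin_id=NULL → no match; kept with NULLs on the r side.
- l[3] bin_id=7 → no match; kept with NULLs on the r side.
- l[4] bin_id=7 → no match; kept with NULLs on the r side.
- l[5] bin_id=7 → no match; kept with NULLs on the r side.
After projecting and ordering:
l.aisle | r.item | r.bin_id
A | NULL | NULL
A | NULL | NULL
C | NULL | NULL
F | NULL | NULL
F | NULL | NULL
H | NULL | NULL

(A, NULL, NULL); (A, NULL, NULL); (C, NULL, NULL); (F, NULL, NULL); (F, NULL, NULL); (H, NULL, NULL)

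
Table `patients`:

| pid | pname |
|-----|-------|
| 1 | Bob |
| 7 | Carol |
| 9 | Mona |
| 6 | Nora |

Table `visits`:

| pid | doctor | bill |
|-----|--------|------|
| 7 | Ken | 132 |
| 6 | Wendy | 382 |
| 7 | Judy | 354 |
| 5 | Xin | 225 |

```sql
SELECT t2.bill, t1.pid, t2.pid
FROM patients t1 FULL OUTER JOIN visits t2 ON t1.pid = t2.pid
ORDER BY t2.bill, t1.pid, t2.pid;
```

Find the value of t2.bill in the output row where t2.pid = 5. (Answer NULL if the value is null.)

225

FULL OUTER JOIN keeps every row from both sides; unmatched rows get NULL for the other side's columns.
Matching on t1.pid = t2.pid.
- t1[0] pid=1 → no match; kept with NULLs on the t2 side.
- t1[1] pid=7 → 2 match(es) in t2 → 2 row(s).
- t1[2] pid=9 → no match; kept with NULLs on the t2 side.
- t1[3] pid=6 → 1 match(es) in t2 → 1 row(s).
- plus 1 unmatched t2 row(s), each kept with NULL t1 columns.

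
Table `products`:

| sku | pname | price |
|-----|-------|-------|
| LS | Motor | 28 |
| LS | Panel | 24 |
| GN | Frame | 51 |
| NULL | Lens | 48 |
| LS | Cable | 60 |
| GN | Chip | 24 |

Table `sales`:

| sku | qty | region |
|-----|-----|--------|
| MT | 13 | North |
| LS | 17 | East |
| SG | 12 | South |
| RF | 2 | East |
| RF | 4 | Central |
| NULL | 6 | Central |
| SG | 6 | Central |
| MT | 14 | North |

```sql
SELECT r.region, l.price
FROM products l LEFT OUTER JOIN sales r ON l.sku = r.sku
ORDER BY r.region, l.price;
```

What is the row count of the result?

LEFT JOIN keeps every row from `products`; unmatched rows get NULL for `sales`'s columns.
Matching on l.sku = r.sku. A NULL in a compared column never satisfies the condition.
- sku=LS: 1 matching r row(s), so 1 row(s) emitted.
- sku=LS: 1 matching r row(s), so 1 row(s) emitted.
- sku=GN: no r row matches, row kept with r columns NULL.
- sku=NULL: no r row matches, row kept with r columns NULL.
- sku=LS: 1 matching r row(s), so 1 row(s) emitted.
- sku=GN: no r row matches, row kept with r columns NULL.
Total: 3 matched + 3 padded = 6 rows.

6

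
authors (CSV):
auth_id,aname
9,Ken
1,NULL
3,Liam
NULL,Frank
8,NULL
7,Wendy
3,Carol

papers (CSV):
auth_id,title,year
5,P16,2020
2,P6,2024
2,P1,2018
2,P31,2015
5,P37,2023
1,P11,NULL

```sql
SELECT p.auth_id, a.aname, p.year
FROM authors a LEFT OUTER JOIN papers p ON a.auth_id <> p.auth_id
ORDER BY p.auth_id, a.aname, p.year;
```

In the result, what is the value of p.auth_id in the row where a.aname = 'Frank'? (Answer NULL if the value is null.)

LEFT JOIN keeps every row from `authors`; unmatched rows get NULL for `papers`'s columns.
Matching on a.auth_id <> p.auth_id. A NULL in a compared column never satisfies the condition.
Matched pairs: 35; unmatched a rows kept: 1.

NULL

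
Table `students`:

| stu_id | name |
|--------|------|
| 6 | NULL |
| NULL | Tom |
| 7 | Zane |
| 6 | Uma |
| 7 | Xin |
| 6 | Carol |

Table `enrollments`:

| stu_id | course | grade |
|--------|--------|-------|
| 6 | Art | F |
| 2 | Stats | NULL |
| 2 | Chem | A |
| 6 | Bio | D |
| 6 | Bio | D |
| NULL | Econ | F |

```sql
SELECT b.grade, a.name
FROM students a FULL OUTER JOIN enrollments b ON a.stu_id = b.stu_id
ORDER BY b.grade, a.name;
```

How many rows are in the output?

15

FULL OUTER JOIN keeps every row from both sides; unmatched rows get NULL for the other side's columns.
Matching on a.stu_id = b.stu_id. A NULL in a compared column never satisfies the condition.
- a[0] stu_id=6 → 3 match(es) in b → 3 row(s).
- a[1] stu_id=NULL → no match; kept with NULLs on the b side.
- a[2] stu_id=7 → no match; kept with NULLs on the b side.
- a[3] stu_id=6 → 3 match(es) in b → 3 row(s).
- a[4] stu_id=7 → no match; kept with NULLs on the b side.
- a[5] stu_id=6 → 3 match(es) in b → 3 row(s).
- 3 b row(s) had no a match → kept, a columns NULL.
Total: 9 matched + 6 padded = 15 rows.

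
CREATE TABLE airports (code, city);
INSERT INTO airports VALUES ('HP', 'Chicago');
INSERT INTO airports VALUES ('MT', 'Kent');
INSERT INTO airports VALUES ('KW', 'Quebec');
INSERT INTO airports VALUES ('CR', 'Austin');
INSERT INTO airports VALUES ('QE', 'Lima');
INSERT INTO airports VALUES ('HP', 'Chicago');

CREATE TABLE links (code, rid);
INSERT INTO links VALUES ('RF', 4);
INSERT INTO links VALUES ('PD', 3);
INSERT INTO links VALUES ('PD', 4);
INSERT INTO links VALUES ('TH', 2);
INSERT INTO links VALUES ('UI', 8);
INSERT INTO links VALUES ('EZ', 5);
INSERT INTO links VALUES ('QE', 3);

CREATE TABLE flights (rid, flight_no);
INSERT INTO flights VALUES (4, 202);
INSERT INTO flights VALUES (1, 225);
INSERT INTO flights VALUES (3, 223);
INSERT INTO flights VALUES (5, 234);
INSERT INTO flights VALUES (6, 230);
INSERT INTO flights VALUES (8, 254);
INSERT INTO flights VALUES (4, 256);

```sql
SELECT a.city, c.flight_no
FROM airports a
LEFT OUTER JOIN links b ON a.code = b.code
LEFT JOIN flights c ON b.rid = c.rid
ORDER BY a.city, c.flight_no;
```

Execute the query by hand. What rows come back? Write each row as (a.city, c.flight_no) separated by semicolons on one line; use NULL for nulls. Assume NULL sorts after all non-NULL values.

Step 1 — a LEFT JOIN b on code → 6 row(s).
Then LEFT JOIN `flights c` on rid: each of those 6 rows is kept; rows whose b.rid has no match in c get NULL for c's columns.

(Austin, NULL); (Chicago, NULL); (Chicago, NULL); (Kent, NULL); (Lima, 223); (Quebec, NULL)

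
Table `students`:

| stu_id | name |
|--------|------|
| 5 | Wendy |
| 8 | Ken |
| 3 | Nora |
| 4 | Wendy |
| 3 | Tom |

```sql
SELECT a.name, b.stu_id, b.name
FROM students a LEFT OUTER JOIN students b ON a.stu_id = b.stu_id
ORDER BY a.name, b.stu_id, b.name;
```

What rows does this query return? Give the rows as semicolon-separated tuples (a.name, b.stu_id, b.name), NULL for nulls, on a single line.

(Ken, 8, Ken); (Nora, 3, Nora); (Nora, 3, Tom); (Tom, 3, Nora); (Tom, 3, Tom); (Wendy, 4, Wendy); (Wendy, 5, Wendy)

LEFT JOIN keeps every row from `students a`; unmatched rows get NULL for `students b`'s columns.
Matching on a.stu_id = b.stu_id.
- a (stu_id=5) pairs with 1 row(s) of b.
- a (stu_id=8) pairs with 1 row(s) of b.
- a (stu_id=3) pairs with 2 row(s) of b.
- a (stu_id=4) pairs with 1 row(s) of b.
- a (stu_id=3) pairs with 2 row(s) of b.
After projecting and ordering:
a.name | b.stu_id | b.name
Ken | 8 | Ken
Nora | 3 | Nora
Nora | 3 | Tom
Tom | 3 | Nora
Tom | 3 | Tom
Wendy | 4 | Wendy
Wendy | 5 | Wendy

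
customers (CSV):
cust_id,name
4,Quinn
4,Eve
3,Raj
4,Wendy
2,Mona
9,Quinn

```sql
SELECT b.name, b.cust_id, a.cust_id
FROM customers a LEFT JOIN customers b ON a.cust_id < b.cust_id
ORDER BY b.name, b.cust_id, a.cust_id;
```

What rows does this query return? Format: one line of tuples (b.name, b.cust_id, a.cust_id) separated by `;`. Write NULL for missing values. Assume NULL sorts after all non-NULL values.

LEFT JOIN keeps every row from `customers a`; unmatched rows get NULL for `customers b`'s columns.
Matching on a.cust_id < b.cust_id.
- cust_id=4: 1 matching b row(s), so 1 row(s) emitted.
- cust_id=4: 1 matching b row(s), so 1 row(s) emitted.
- cust_id=3: 4 matching b row(s), so 4 row(s) emitted.
- cust_id=4: 1 matching b row(s), so 1 row(s) emitted.
- cust_id=2: 5 matching b row(s), so 5 row(s) emitted.
- cust_id=9: no b row matches, row kept with b columns NULL.

(Eve, 4, 2); (Eve, 4, 3); (Quinn, 4, 2); (Quinn, 4, 3); (Quinn, 9, 2); (Quinn, 9, 3); (Quinn, 9, 4); (Quinn, 9, 4); (Quinn, 9, 4); (Raj, 3, 2); (Wendy, 4, 2); (Wendy, 4, 3); (NULL, NULL, 9)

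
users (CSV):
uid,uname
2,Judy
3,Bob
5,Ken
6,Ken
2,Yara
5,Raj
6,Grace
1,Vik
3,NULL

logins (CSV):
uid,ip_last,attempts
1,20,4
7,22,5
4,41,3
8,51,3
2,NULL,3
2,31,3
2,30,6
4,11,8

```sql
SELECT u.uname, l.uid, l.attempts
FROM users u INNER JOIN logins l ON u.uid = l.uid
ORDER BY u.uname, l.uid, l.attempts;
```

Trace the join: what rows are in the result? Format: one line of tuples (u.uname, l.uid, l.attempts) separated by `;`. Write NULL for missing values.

(Judy, 2, 3); (Judy, 2, 3); (Judy, 2, 6); (Vik, 1, 4); (Yara, 2, 3); (Yara, 2, 3); (Yara, 2, 6)

INNER JOIN keeps only pairs where the ON condition holds.
Matching on u.uid = l.uid.
Matched pairs: 7.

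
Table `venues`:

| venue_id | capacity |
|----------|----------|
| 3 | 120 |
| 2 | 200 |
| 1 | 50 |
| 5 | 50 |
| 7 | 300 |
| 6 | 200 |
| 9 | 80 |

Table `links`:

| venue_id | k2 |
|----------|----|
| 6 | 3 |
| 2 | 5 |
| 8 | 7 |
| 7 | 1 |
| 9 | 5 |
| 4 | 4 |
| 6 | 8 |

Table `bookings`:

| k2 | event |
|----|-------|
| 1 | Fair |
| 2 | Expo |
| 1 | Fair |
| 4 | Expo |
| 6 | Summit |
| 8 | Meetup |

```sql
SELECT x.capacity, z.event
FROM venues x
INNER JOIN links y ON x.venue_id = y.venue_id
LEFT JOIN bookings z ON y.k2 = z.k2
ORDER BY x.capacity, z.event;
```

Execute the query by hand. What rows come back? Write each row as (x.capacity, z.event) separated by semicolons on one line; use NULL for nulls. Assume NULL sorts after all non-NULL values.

Joins associate left-to-right: venues INNER JOIN links on venue_id gives 5 intermediate row(s).
Then LEFT JOIN `bookings z` on k2: each of those 5 rows is kept; rows whose y.k2 has no match in z get NULL for z's columns.

(80, NULL); (200, Meetup); (200, NULL); (200, NULL); (300, Fair); (300, Fair)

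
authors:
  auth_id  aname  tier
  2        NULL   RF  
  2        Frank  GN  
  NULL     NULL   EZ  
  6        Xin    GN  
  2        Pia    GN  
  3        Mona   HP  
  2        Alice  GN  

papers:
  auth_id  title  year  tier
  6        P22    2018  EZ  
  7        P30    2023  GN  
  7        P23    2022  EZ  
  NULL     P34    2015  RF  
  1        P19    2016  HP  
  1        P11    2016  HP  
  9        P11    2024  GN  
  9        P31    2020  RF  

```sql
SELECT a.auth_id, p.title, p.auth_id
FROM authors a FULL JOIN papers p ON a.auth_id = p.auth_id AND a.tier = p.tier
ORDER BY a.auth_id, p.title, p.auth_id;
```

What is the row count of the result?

15

FULL OUTER JOIN keeps every row from both sides; unmatched rows get NULL for the other side's columns.
Matching on a.auth_id = p.auth_id AND a.tier = p.tier. A NULL in a compared column never satisfies the condition.
- a row (auth_id=2, tier=RF): no match → kept, p columns NULL.
- a row (auth_id=2, tier=GN): no match → kept, p columns NULL.
- a row (auth_id=NULL, tier=EZ): no match → kept, p columns NULL.
- a row (auth_id=6, tier=GN): no match → kept, p columns NULL.
- a row (auth_id=2, tier=GN): no match → kept, p columns NULL.
- a row (auth_id=3, tier=HP): no match → kept, p columns NULL.
- a row (auth_id=2, tier=GN): no match → kept, p columns NULL.
- 8 row(s) from p found no a partner → padded with NULL.
Total: 0 matched + 15 padded = 15 rows.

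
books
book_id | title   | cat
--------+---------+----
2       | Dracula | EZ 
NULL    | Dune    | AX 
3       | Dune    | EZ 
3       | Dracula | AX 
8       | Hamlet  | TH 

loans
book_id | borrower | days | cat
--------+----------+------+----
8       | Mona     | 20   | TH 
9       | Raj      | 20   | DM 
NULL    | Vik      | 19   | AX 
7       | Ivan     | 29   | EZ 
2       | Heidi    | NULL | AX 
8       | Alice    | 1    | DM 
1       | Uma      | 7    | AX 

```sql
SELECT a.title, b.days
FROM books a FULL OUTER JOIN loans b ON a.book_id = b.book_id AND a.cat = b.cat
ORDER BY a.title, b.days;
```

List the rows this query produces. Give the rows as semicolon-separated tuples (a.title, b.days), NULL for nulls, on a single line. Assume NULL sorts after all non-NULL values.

(Dracula, NULL); (Dracula, NULL); (Dune, NULL); (Dune, NULL); (Hamlet, 20); (NULL, 1); (NULL, 7); (NULL, 19); (NULL, 20); (NULL, 29); (NULL, NULL)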